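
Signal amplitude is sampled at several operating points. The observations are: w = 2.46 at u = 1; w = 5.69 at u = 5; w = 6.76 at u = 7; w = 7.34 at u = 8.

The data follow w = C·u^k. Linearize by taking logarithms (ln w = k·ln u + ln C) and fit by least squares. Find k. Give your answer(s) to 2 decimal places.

Let Y = ln w. Fitting Y = k·ln u + ln C by least squares:
Over the data: Σln u = 5.6348, Σ(ln u)² = 10.7009, Σln w = 6.5432, Σln u·ln w = 10.6621.
Normal system: [[10.7009, 5.6348]; [5.6348, 4]]·[k, ln C]ᵀ = [10.6621, 6.5432]ᵀ.
Slope k = (n·Σln u·ln w − Σln u·Σln w)/(n·Σ(ln u)² − (Σln u)²) = (4·10.6621 − 5.6348·6.5432)/11.0529 = 0.52280; ln C = (Σln w − k·Σln u)/n = 0.89934.

k = 0.52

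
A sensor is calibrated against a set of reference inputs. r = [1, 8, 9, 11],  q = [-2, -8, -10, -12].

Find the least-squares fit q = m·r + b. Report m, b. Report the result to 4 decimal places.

Sums needed: Σr·r = 267, Σr = 29, Σ1 = 4.
Moment sums: Σr·q = -288, Σq = -32.
Normal equations: [[267, 29]; [29, 4]]·[m, b]ᵀ = [-288, -32]ᵀ.
Δ = 267·4 − 29² = 227.
m = ((-288)·4 − 29·(-32))/227 = -224/227; b = (267·(-32) − 29·(-288))/227 = -192/227.

m = -0.9868, b = -0.8458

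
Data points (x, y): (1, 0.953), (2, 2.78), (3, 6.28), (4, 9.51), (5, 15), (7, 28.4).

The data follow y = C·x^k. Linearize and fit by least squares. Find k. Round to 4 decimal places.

k = 1.7461

With ln yᵢ as the transformed response and ln xᵢ as the regressor:
Σln x = 6.7334, Σ(ln x)² = 9.9861, Σln y = 11.1185, Σln x·ln y = 16.7199.
Equations: 9.9861·k + 6.7334·ln C = 16.7199;  6.7334·k + 6·ln C = 11.1185.
Δ = 9.9861·6 − (6.7334)² = 14.5777; k = (16.7199·6 − 6.7334·11.1185)/14.5777 = 1.74611, ln C = (9.9861·11.1185 − 6.7334·16.7199)/14.5777 = -0.10646.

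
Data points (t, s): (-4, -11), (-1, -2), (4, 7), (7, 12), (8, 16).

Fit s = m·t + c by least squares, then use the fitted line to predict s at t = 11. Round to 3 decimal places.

ŝ = 21.629

From the data, Σt·t = 146, Σt = 14, Σ1 = 5.
For Aᵀs: Σt·s = 286, Σs = 22.
Determinant 146·5 − 14² = 534.
m = (286·5 − 14·22)/534 = 187/89; c = (146·22 − 14·286)/534 = -132/89.
At t = 11: ŝ = (187/89)·(11) + (-132/89)·(1) = 1925/89.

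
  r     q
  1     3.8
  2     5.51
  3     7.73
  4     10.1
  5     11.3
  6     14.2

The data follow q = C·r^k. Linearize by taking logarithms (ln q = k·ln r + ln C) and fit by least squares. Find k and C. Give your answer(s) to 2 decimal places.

k = 0.73, C = 3.58

Let Y = ln q. Fitting Y = k·ln r + ln C by least squares:
Σln r = 6.5793, Σ(ln r)² = 9.4099, Σln q = 12.4773, Σln r·ln q = 15.2921.
Equations: 9.4099·k + 6.5793·ln C = 15.2921;  6.5793·k + 6·ln C = 12.4773.
Slope k = (n·Σln r·ln q − Σln r·Σln q)/(n·Σ(ln r)² − (Σln r)²) = (6·15.2921 − 6.5793·12.4773)/13.1729 = 0.73344; ln C = (Σln q − k·Σln r)/n = 1.27530, so C = exp(1.27530) = 3.57977.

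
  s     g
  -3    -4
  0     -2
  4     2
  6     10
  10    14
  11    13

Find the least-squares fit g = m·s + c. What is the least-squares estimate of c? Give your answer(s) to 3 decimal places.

The normal equations are: 282·m + 28·c = 363;  28·m + 6·c = 33.
(Σs·s = 282, Σs = 28, Σ1 = 6, Σs·g = 363, Σg = 33.)
Determinant 282·6 − 28² = 908.
m = (363·6 − 28·33)/908 = 627/454; c = (282·33 − 28·363)/908 = -429/454.

c = -0.945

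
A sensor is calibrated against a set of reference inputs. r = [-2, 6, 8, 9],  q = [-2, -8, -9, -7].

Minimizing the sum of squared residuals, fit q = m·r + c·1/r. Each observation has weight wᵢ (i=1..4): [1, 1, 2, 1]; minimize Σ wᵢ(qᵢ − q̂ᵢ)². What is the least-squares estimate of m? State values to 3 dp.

From the data, Σwᵢ·r·r = 249, Σwᵢ·r·1/r = 5, Σwᵢ·1/r·1/r = 833/2592.
Moment sums: Σwᵢ·r·q = -251, Σwᵢ·1/r·q = -121/36.
det = 249·(833/2592) − 5² = 47539/864.
m = ((-251)·(833/2592) − 5·(-121/36))/(47539/864) = -165523/142617; c = (249·(-121/36) − 5·(-251))/(47539/864) = 361224/47539.

m = -1.161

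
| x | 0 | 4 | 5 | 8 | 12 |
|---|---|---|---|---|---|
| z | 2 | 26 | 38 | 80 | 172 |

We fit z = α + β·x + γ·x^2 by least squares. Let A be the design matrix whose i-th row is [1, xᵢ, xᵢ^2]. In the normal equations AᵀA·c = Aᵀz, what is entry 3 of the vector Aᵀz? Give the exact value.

Entry 3 ↔ basis x^2, so (Aᵀz)_{3} = Σᵢ (x^2)·zᵢ = (0)·(2) + (16)·(26) + (25)·(38) + (64)·(80) + (144)·(172) = 31254.

31254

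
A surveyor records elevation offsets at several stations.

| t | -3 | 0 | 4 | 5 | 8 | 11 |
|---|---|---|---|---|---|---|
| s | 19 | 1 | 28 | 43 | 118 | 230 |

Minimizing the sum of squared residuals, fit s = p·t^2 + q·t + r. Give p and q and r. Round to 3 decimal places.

p = 1.986, q = -0.934, r = -0.716

With design matrix M, MᵀM = [[19699, 2005, 235]; [2005, 235, 25]; [235, 25, 6]] and Mᵀs = [37076, 3744, 439]ᵀ.
Inverting the 3×3 Gram matrix, [p, q, r]ᵀ = [13648/6873, -32099/34365, -1641/2291]ᵀ.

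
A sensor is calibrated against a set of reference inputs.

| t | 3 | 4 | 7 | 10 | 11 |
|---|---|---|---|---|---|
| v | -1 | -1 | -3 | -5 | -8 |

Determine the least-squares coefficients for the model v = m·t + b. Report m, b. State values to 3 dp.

Setting ∂/∂m … = 0 gives: 295·m + 35·b = -166;  35·m + 5·b = -18.
Eliminating b: 5·(row 1) − 35·(row 2) gives 250·m = 5·(-166) − 35·(-18) = -200, so m = -4/5.
Then b = ((-18) − 35·(-4/5))/5 = 2.

m = -0.800, b = 2.000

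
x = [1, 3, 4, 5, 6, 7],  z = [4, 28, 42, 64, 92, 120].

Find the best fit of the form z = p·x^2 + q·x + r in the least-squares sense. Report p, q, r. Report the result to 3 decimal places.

p = 2.095, q = 2.581, r = -0.343

The normal system MᵀM·[p, q, r]ᵀ = Mᵀz is [[4660, 776, 136]; [776, 136, 26]; [136, 26, 6]]·[p, q, r]ᵀ = [11720, 1968, 350]ᵀ.
Inverting the 3×3 Gram matrix, [p, q, r]ᵀ = [44/21, 271/105, -12/35]ᵀ.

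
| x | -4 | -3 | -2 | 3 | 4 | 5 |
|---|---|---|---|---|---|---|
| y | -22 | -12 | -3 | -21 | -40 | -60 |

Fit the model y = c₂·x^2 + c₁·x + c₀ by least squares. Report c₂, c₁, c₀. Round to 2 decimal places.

c₂ = -2.06, c₁ = -1.99, c₀ = 1.80

Forming AᵀA = [[1315, 117, 79]; [117, 79, 3]; [79, 3, 6]] and Aᵀy = [-2801, -393, -158]ᵀ gives AᵀA·[c₂, c₁, c₀]ᵀ = Aᵀy.
Inverting the 3×3 Gram matrix, [c₂, c₁, c₀]ᵀ = [-305/148, -45669/22940, 20601/11470]ᵀ.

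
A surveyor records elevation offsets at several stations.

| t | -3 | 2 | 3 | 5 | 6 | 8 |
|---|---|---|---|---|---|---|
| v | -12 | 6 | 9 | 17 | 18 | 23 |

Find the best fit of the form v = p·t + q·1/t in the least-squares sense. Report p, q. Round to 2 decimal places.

Sums needed: Σt·t = 147, Σt·1/t = 6, Σ1/t·1/t = 889/1600.
And Σt·v = 452, Σ1/t·v = 771/40.
Normal equations: [[147, 6]; [6, 889/1600]]·[p, q]ᵀ = [452, 771/40]ᵀ.
Eliminating q: (889/1600)·(row 1) − 6·(row 2) gives (73083/1600)·p = (889/1600)·452 − 6·(771/40) = 54197/400, so p = 216788/73083.
Then q = ((771/40) − 6·(216788/73083))/(889/1600) = 64760/24361.

p = 2.97, q = 2.66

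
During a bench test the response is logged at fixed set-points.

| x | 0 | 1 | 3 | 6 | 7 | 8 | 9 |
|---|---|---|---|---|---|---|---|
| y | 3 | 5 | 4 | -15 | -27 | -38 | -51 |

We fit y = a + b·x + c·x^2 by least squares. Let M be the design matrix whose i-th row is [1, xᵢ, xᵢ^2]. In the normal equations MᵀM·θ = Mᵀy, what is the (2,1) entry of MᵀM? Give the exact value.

34

Row 2 ↔ basis x, column 1 ↔ basis 1, so (MᵀM)_{2,1} = Σᵢ x = (0)·(1) + (1)·(1) + (3)·(1) + (6)·(1) + (7)·(1) + (8)·(1) + (9)·(1) = 34.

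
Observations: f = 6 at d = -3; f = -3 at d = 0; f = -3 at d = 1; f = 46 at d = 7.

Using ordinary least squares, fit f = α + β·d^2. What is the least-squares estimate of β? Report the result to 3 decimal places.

β = 1.009

Compute the Gram sums: Σ1 = 4, Σd^2 = 59, Σd^2·d^2 = 2483.
For Aᵀf: Σf = 46, Σd^2·f = 2305.
Δ = 4·2483 − 59² = 6451.
α = (46·2483 − 59·2305)/6451 = -21777/6451; β = (4·2305 − 59·46)/6451 = 6506/6451.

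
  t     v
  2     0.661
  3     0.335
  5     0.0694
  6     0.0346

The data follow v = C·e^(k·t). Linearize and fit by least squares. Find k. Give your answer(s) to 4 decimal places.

k = -0.7474

With ln vᵢ as the transformed response and tᵢ as the regressor:
Σt = 16.0000, Σ(t)² = 74.0000, Σln v = -7.5394, Σt·ln v = -37.6316.
Equations: 74.0000·k + 16.0000·ln C = -37.6316;  16.0000·k + 4·ln C = -7.5394.
Slope k = (n·Σt·ln v − Σt·Σln v)/(n·Σ(t)² − (Σt)²) = (4·-37.6316 − 16.0000·-7.5394)/40.0000 = -0.74740; ln C = (Σln v − k·Σt)/n = 1.10477.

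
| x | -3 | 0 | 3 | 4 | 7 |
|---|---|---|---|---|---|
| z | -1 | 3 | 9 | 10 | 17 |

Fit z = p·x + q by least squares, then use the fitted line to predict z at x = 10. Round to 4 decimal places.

ẑ = 21.5816

From the data, Σx·x = 83, Σx = 11, Σ1 = 5.
Right-hand side: Σx·z = 189, Σz = 38.
AᵀA·[p, q]ᵀ = Aᵀz becomes [[83, 11]; [11, 5]]·[p, q]ᵀ = [189, 38]ᵀ.
det = 83·5 − 11² = 294.
p = (189·5 − 11·38)/294 = 527/294; q = (83·38 − 11·189)/294 = 1075/294.
At x = 10: ẑ = (527/294)·(10) + (1075/294)·(1) = 2115/98.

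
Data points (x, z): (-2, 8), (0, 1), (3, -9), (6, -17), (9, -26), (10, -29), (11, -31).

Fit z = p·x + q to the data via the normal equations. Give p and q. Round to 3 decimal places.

p = -2.995, q = 1.119

Forming AᵀA = [[351, 37]; [37, 7]] and Aᵀz = [-1010, -103]ᵀ gives AᵀA·[p, q]ᵀ = Aᵀz.
Δ = 351·7 − 37² = 1088.
p = ((-1010)·7 − 37·(-103))/1088 = -3259/1088; q = (351·(-103) − 37·(-1010))/1088 = 1217/1088.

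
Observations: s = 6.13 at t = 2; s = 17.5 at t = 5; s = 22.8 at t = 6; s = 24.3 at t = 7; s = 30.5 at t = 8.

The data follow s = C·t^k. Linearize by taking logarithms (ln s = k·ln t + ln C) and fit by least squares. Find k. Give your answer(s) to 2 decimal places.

Let Y = ln s. Fitting Y = k·ln t + ln C by least squares:
Σln t = 8.1197, Σ(ln t)² = 14.3918, Σln s = 14.4104, Σln t·ln s = 24.7811.
Equations: 14.3918·k + 8.1197·ln C = 24.7811;  8.1197·k + 5·ln C = 14.4104.
Slope k = (n·Σln t·ln s − Σln t·Σln s)/(n·Σ(ln t)² − (Σln t)²) = (5·24.7811 − 8.1197·14.4104)/6.0295 = 1.14400; ln C = (Σln s − k·Σln t)/n = 1.02429.

k = 1.14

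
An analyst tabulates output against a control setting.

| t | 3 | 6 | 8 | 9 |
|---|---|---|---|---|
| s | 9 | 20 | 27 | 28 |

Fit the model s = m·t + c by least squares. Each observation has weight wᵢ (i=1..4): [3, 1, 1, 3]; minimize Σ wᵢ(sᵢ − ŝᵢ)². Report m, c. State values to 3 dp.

m = 3.226, c = -0.413

Normal-equation sums: Σwᵢ·t·t = 370, Σwᵢ·t = 50, Σwᵢ·1 = 8.
For XᵀWs: Σwᵢ·t·s = 1173, Σwᵢ·s = 158.
So XᵀWX·[m, c]ᵀ = XᵀWs: [[370, 50]; [50, 8]]·[m, c]ᵀ = [1173, 158]ᵀ.
Eliminating c: 8·(row 1) − 50·(row 2) gives 460·m = 8·1173 − 50·158 = 1484, so m = 371/115.
Then c = (158 − 50·(371/115))/8 = -19/46.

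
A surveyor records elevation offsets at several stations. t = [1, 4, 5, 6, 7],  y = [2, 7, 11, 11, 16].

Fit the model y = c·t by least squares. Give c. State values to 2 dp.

Sums needed: Σt·t = 127.
Moment sums: Σt·y = 263.
XᵀX·[c]ᵀ = Xᵀy becomes [[127]]·[c]ᵀ = [263]ᵀ.
Hence c = 263 / 127 ≈ 2.07087.

c = 2.07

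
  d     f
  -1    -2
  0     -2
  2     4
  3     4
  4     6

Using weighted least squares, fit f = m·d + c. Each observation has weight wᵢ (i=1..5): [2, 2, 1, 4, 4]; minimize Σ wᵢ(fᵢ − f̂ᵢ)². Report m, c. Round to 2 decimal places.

m = 1.72, c = -0.93

Forming AᵀWA = [[106, 28]; [28, 13]] and AᵀWf = [156, 36]ᵀ gives AᵀWA·[m, c]ᵀ = AᵀWf.
Eliminating c: 13·(row 1) − 28·(row 2) gives 594·m = 13·156 − 28·36 = 1020, so m = 170/99.
Then c = (36 − 28·(170/99))/13 = -92/99.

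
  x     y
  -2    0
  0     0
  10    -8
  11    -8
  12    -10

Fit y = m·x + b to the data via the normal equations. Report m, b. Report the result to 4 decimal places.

Normal-equation sums: Σx·x = 369, Σx = 31, Σ1 = 5.
For Aᵀy: Σx·y = -288, Σy = -26.
Normal equations: [[369, 31]; [31, 5]]·[m, b]ᵀ = [-288, -26]ᵀ.
Δ = 369·5 − 31² = 884.
m = ((-288)·5 − 31·(-26))/884 = -317/442; b = (369·(-26) − 31·(-288))/884 = -333/442.

m = -0.7172, b = -0.7534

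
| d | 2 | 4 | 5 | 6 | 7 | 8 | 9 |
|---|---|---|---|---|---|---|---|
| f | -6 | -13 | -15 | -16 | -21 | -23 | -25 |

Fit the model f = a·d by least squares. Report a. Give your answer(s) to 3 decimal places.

a = -2.876

The normal equations are: 275·a = -791.
a = (-791)/275 = -2.87636.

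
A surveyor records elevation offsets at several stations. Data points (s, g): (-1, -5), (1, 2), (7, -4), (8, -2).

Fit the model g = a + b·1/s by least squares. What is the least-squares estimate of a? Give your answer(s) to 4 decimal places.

a = -2.4750

Sums needed: Σ1 = 4, Σ1/s = 15/56, Σ1/s·1/s = 6385/3136.
Moment sums: Σg = -9, Σ1/s·g = 173/28.
Δ = 4·(6385/3136) − (15/56)² = 25315/3136.
a = ((-9)·(6385/3136) − (15/56)·(173/28))/(25315/3136) = -12531/5063; b = (4·(173/28) − (15/56)·(-9))/(25315/3136) = 85064/25315.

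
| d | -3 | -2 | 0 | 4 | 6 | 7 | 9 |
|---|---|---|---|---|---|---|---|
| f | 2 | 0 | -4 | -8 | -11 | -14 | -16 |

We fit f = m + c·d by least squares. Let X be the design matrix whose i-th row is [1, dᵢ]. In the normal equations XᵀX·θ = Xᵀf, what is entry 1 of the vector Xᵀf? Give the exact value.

-51

Entry 1 ↔ basis 1, so (Xᵀf)_{1} = Σᵢ fᵢ = (1)·(2) + (1)·(0) + (1)·(-4) + (1)·(-8) + (1)·(-11) + (1)·(-14) + (1)·(-16) = -51.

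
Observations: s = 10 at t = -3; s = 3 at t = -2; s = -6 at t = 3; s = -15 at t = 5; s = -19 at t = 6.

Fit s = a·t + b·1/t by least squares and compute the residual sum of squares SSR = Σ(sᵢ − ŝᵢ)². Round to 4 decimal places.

SSR = 8.3229

From the data, Σt·t = 83, Σt·1/t = 5, Σ1/t·1/t = 27/50.
For Xᵀs: Σt·s = -243, Σ1/t·s = -13.
Normal equations: [[83, 5]; [5, 27/50]]·[a, b]ᵀ = [-243, -13]ᵀ.
Eliminating b: (27/50)·(row 1) − 5·(row 2) gives (991/50)·a = (27/50)·(-243) − 5·(-13) = -3311/50, so a = -3311/991.
Then b = ((-13) − 5·(-3311/991))/(27/50) = 6800/991.
Residuals: 6731/2973, -249/991, 5161/2973, 330/991, -289/2973; SSR = 8248/991.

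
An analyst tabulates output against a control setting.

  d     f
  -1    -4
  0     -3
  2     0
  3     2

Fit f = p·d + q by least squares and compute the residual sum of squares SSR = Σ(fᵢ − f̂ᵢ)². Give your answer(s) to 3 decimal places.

SSR = 0.250

Sums needed: Σd·d = 14, Σd = 4, Σ1 = 4.
Right-hand side: Σd·f = 10, Σf = -5.
XᵀX·[p, q]ᵀ = Xᵀf becomes [[14, 4]; [4, 4]]·[p, q]ᵀ = [10, -5]ᵀ.
Determinant 14·4 − 4² = 40.
p = (10·4 − 4·(-5))/40 = 3/2; q = (14·(-5) − 4·10)/40 = -11/4.
Residuals: 1/4, -1/4, -1/4, 1/4; SSR = 1/4.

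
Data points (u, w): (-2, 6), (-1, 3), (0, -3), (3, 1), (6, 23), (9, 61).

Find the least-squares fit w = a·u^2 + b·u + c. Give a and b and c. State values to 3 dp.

From the data, Σu^2·u^2 = 7955, Σu^2·u = 963, Σu^2 = 131, Σu·u = 131, Σu = 15, Σ1 = 6.
Moment sums: Σu^2·w = 5805, Σu·w = 675, Σw = 91.
Normal equations: [[7955, 963, 131]; [963, 131, 15]; [131, 15, 6]]·[a, b, c]ᵀ = [5805, 675, 91]ᵀ.
Inverting the 3×3 Gram matrix, [a, b, c]ᵀ = [217837/217520, -439521/217520, -89563/54380]ᵀ.

a = 1.001, b = -2.021, c = -1.647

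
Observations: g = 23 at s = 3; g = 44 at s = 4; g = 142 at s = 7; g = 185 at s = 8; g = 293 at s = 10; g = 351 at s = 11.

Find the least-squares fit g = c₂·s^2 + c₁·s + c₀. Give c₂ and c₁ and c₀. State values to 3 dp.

Normal-equation sums: Σs^2·s^2 = 31475, Σs^2·s = 3277, Σs^2 = 359, Σs·s = 359, Σs = 43, Σ1 = 6.
For Xᵀg: Σs^2·g = 91480, Σs·g = 9510, Σg = 1038.
Normal equations: [[31475, 3277, 359]; [3277, 359, 43]; [359, 43, 6]]·[c₂, c₁, c₀]ᵀ = [91480, 9510, 1038]ᵀ.
Row-reducing yields c₂ = 20879/7332, c₁ = 3649/2820, c₀ = -40681/6110.

c₂ = 2.848, c₁ = 1.294, c₀ = -6.658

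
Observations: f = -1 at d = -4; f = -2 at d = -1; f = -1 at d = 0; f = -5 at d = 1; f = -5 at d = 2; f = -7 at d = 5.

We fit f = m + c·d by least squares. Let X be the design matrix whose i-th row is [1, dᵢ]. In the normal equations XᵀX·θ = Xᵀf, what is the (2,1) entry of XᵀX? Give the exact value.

3

Row 2 ↔ basis d, column 1 ↔ basis 1, so (XᵀX)_{2,1} = Σᵢ d = (-4)·(1) + (-1)·(1) + (0)·(1) + (1)·(1) + (2)·(1) + (5)·(1) = 3.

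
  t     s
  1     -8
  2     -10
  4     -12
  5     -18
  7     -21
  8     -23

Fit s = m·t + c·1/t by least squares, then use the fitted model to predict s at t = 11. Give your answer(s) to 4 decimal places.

ŝ = -32.5090

Setting ∂/∂m … = 0 gives: 159·m + 6·c = -497;  6·m + (108861/78400)·c = -1019/40.
(Σt·t = 159, Σt·1/t = 6, Σ1/t·1/t = 108861/78400, Σt·s = -497, Σ1/t·s = -1019/40.)
det = 159·(108861/78400) − 6² = 14486499/78400.
m = ((-497)·(108861/78400) − 6·(-1019/40))/(14486499/78400) = -4680053/1609611; c = (159·(-1019/40) − 6·(-497))/(14486499/78400) = -3102680/536537.
At t = 11: ŝ = (-4680053/1609611)·(11) + (-3102680/536537)·(1/11) = -575594453/17705721.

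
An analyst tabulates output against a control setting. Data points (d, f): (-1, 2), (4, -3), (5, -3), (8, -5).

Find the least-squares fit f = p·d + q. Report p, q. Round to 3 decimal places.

Sums needed: Σd·d = 106, Σd = 16, Σ1 = 4.
Moment sums: Σd·f = -69, Σf = -9.
det = 106·4 − 16² = 168.
p = ((-69)·4 − 16·(-9))/168 = -11/14; q = (106·(-9) − 16·(-69))/168 = 25/28.

p = -0.786, q = 0.893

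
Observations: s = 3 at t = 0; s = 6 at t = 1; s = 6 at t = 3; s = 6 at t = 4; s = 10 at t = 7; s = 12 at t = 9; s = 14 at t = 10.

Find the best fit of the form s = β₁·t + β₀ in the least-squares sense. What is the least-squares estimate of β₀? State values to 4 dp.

β₀ = 3.3774

Normal-equation sums: Σt·t = 256, Σt = 34, Σ1 = 7.
Right-hand side: Σt·s = 366, Σs = 57.
So MᵀM·[β₁, β₀]ᵀ = Mᵀs: [[256, 34]; [34, 7]]·[β₁, β₀]ᵀ = [366, 57]ᵀ.
det = 256·7 − 34² = 636.
β₁ = (366·7 − 34·57)/636 = 52/53; β₀ = (256·57 − 34·366)/636 = 179/53.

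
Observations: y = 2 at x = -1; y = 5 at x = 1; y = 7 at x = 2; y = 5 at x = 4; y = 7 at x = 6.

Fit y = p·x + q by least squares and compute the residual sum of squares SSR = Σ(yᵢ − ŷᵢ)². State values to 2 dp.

Forming AᵀA = [[58, 12]; [12, 5]] and Aᵀy = [79, 26]ᵀ gives AᵀA·[p, q]ᵀ = Aᵀy.
det = 58·5 − 12² = 146.
p = (79·5 − 12·26)/146 = 83/146; q = (58·26 − 12·79)/146 = 280/73.
Residuals: -185/146, 87/146, 148/73, -81/73, -18/73; SSR = 1075/146.

SSR = 7.36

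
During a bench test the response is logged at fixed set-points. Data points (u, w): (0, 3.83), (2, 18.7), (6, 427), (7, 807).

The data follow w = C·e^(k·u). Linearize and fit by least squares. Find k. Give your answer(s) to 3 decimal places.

k = 0.770

Let Y = ln w. Fitting Y = k·u + ln C by least squares:
Σu = 15.0000, Σ(u)² = 89.0000, Σln w = 17.0215, Σu·ln w = 89.0510.
Equations: 89.0000·k + 15.0000·ln C = 89.0510;  15.0000·k + 4·ln C = 17.0215.
Slope k = (n·Σu·ln w − Σu·Σln w)/(n·Σ(u)² − (Σu)²) = (4·89.0510 − 15.0000·17.0215)/131.0000 = 0.77009; ln C = (Σln w − k·Σu)/n = 1.36754.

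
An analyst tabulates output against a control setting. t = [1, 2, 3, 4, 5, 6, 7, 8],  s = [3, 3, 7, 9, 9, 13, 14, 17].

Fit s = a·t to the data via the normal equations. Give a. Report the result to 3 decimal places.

a = 2.074

From the data, Σt·t = 204.
For Aᵀs: Σt·s = 423.
AᵀA·[a]ᵀ = Aᵀs becomes [[204]]·[a]ᵀ = [423]ᵀ.
a = 423/204 = 2.07353.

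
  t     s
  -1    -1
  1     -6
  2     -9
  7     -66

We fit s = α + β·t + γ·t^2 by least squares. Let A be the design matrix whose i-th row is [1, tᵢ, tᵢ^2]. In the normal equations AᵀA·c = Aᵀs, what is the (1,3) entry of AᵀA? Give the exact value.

55

Row 1 ↔ basis 1, column 3 ↔ basis t^2, so (AᵀA)_{1,3} = Σᵢ t^2 = (1)·(1) + (1)·(1) + (1)·(4) + (1)·(49) = 55.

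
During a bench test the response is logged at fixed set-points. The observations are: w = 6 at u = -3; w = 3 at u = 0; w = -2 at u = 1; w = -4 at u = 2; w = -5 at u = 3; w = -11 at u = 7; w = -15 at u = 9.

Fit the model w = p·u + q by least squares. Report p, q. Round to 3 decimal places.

p = -1.765, q = 0.790

With design matrix X, XᵀX = [[153, 19]; [19, 7]] and Xᵀw = [-255, -28]ᵀ.
Δ = 153·7 − 19² = 710.
p = ((-255)·7 − 19·(-28))/710 = -1253/710; q = (153·(-28) − 19·(-255))/710 = 561/710.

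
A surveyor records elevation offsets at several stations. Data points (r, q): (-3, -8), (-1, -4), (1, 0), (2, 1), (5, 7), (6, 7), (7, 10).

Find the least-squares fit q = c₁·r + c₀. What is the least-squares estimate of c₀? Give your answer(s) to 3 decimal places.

c₀ = -2.362

Sums needed: Σr·r = 125, Σr = 17, Σ1 = 7.
And Σr·q = 177, Σq = 13.
MᵀM·[c₁, c₀]ᵀ = Mᵀq becomes [[125, 17]; [17, 7]]·[c₁, c₀]ᵀ = [177, 13]ᵀ.
det = 125·7 − 17² = 586.
c₁ = (177·7 − 17·13)/586 = 509/293; c₀ = (125·13 − 17·177)/586 = -692/293.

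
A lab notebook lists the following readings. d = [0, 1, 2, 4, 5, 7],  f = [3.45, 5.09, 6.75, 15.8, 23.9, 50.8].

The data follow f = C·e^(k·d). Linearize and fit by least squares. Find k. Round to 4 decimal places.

Let Y = ln f. Fitting Y = k·d + ln C by least squares:
AᵀA = [[95.0000, 19.0000]; [19.0000, 6]], rhs = [59.8511, 14.6370]ᵀ  (here Σd = 19.0000, Σ(d)² = 95.0000, Σln f = 14.6370, Σd·ln f = 59.8511).
Slope k = (n·Σd·ln f − Σd·Σln f)/(n·Σ(d)² − (Σd)²) = (6·59.8511 − 19.0000·14.6370)/209.0000 = 0.38758; ln C = (Σln f − k·Σd)/n = 1.21217.

k = 0.3876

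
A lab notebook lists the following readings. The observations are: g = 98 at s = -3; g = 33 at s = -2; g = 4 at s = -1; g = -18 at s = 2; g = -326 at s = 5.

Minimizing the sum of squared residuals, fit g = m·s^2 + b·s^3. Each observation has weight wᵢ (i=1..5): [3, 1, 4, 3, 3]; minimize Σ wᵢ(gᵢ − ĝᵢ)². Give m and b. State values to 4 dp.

Forming XᵀWX = [[2186, 8706]; [8706, 49322]] and XᵀWg = [-21872, -130900]ᵀ gives XᵀWX·[m, b]ᵀ = XᵀWg.
Determinant 2186·49322 − 8706² = 32023456.
m = ((-21872)·49322 − 8706·(-130900))/32023456 = 7605577/4002932; b = (2186·(-130900) − 8706·(-21872))/32023456 = -11966221/4002932.

m = 1.9000, b = -2.9894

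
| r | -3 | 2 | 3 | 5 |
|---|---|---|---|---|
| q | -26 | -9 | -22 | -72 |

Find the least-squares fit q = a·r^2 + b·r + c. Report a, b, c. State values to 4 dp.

a = -3.0992, b = 0.4902, c = 3.3079

Forming XᵀX = [[803, 133, 47]; [133, 47, 7]; [47, 7, 4]] and Xᵀq = [-2268, -366, -129]ᵀ gives XᵀX·[a, b, c]ᵀ = Xᵀq.
Row-reducing yields a = -6341/2046, b = 1003/2046, c = 1128/341.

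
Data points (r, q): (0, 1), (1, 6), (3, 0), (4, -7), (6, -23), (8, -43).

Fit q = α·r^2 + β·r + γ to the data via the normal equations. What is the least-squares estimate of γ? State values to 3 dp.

γ = 3.037

Setting ∂/∂α … = 0 gives: 5730·α + 820·β + 126·γ = -3686;  820·α + 126·β + 22·γ = -504;  126·α + 22·β + 6·γ = -66.
(Σr^2·r^2 = 5730, Σr^2·r = 820, Σr^2 = 126, Σr·r = 126, Σr = 22, Σ1 = 6, Σr^2·q = -3686, Σr·q = -504, Σq = -66.)
Row-reducing yields α = -7853/8733, β = 3848/2911, γ = 26522/8733.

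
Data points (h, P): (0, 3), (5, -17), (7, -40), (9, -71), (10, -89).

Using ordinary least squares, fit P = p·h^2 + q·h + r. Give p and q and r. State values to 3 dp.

XᵀX·[p, q, r]ᵀ = XᵀP reads: 19587·p + 2197·q + 255·r = -17036;  2197·p + 255·q + 31·r = -1894;  255·p + 31·q + 5·r = -214.
(Σh^2·h^2 = 19587, Σh^2·h = 2197, Σh^2 = 255, Σh·h = 255, Σh = 31, Σ1 = 5, Σh^2·P = -17036, Σh·P = -1894, ΣP = -214.)
Row-reducing yields p = -43833/42367, q = 47302/42367, r = 128903/42367.

p = -1.035, q = 1.116, r = 3.043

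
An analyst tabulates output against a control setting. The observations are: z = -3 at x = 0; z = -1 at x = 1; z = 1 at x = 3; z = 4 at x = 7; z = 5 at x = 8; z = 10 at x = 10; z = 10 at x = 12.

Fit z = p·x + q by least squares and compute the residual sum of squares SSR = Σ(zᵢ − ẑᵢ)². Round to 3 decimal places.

AᵀA·[p, q]ᵀ = Aᵀz reads: 367·p + 41·q = 290;  41·p + 7·q = 26.
(Σx·x = 367, Σx = 41, Σ1 = 7, Σx·z = 290, Σz = 26.)
Eliminating q: 7·(row 1) − 41·(row 2) gives 888·p = 7·290 − 41·26 = 964, so p = 241/222.
Then q = (26 − 41·(241/222))/7 = -587/222.
Residuals: -79/222, 62/111, 43/111, -106/111, -77/74, 397/222, -85/222; SSR = 658/111.

SSR = 5.928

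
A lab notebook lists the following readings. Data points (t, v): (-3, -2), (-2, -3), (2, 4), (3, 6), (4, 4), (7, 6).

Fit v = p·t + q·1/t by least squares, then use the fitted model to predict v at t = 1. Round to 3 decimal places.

Compute the Gram sums: Σt·t = 91, Σt·1/t = 6, Σ1/t·1/t = 5681/7056.
Moment sums: Σt·v = 96, Σ1/t·v = 337/42.
MᵀM·[p, q]ᵀ = Mᵀv becomes [[91, 6]; [6, 5681/7056]]·[p, q]ᵀ = [96, 337/42]ᵀ.
det = 91·(5681/7056) − 6² = 37565/1008.
p = (96·(5681/7056) − 6·(337/42))/(37565/1008) = 41136/52591; q = (91·(337/42) − 6·96)/(37565/1008) = 31080/7513.
At t = 1: v̂ = (41136/52591)·(1) + (31080/7513)·(1) = 258696/52591.

v̂ = 4.919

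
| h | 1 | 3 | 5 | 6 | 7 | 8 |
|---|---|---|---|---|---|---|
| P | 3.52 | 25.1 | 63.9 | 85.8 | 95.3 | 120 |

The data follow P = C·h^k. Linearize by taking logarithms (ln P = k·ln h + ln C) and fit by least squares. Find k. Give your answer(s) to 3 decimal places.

With ln Pᵢ as the transformed response and ln hᵢ as the regressor:
AᵀA = [[15.1183, 8.5252]; [8.5252, 6]], rhs = [37.0315, 22.4352]ᵀ  (here Σln h = 8.5252, Σ(ln h)² = 15.1183, Σln P = 22.4352, Σln h·ln P = 37.0315).
Solving (det = 18.0313): k = 1.71508, ln C = 1.30231.

k = 1.715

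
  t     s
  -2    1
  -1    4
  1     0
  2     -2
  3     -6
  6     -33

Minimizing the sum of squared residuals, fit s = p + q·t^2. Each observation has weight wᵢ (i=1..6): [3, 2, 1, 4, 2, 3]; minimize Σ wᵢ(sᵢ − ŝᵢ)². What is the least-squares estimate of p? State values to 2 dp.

p = 3.40

Sums needed: Σwᵢ·1 = 15, Σwᵢ·t^2 = 157, Σwᵢ·t^2·t^2 = 4165.
Right-hand side: Σwᵢ·s = -108, Σwᵢ·t^2·s = -3684.
So XᵀWX·[p, q]ᵀ = XᵀWs: [[15, 157]; [157, 4165]]·[p, q]ᵀ = [-108, -3684]ᵀ.
Δ = 15·4165 − 157² = 37826.
p = ((-108)·4165 − 157·(-3684))/37826 = 64284/18913; q = (15·(-3684) − 157·(-108))/37826 = -19152/18913.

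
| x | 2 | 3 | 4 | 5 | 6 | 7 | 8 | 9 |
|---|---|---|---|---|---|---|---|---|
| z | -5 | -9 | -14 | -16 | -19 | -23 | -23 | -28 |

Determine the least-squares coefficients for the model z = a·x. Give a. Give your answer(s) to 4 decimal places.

a = -3.1127

Sums needed: Σx·x = 284.
Right-hand side: Σx·z = -884.
Normal equations: [[284]]·[a]ᵀ = [-884]ᵀ.
Hence a = -884 / 284 ≈ -3.11268.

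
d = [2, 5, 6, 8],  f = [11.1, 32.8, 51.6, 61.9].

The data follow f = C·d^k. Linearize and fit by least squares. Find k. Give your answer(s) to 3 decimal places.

With ln fᵢ as the transformed response and ln dᵢ as the regressor:
XᵀX = [[10.6052, 6.1738]; [6.1738, 4]], rhs = [22.9306, 13.9664]ᵀ  (here Σln d = 6.1738, Σ(ln d)² = 10.6052, Σln f = 13.9664, Σln d·ln f = 22.9306).
Solving (det = 4.3053): k = 1.27677, ln C = 1.52098.

k = 1.277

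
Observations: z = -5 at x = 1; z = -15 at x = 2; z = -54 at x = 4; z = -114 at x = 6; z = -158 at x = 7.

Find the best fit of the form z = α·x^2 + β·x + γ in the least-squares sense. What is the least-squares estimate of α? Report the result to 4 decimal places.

α = -3.1259

With design matrix M, MᵀM = [[3970, 632, 106]; [632, 106, 20]; [106, 20, 5]] and Mᵀz = [-12775, -2041, -346]ᵀ.
Row-reducing yields α = -919/294, β = -1003/3822, γ = -1199/637.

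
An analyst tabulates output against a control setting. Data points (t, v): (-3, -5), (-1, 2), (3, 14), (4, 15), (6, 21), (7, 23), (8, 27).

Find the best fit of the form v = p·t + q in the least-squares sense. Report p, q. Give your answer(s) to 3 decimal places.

p = 2.806, q = 4.236

Compute the Gram sums: Σt·t = 184, Σt = 24, Σ1 = 7.
For Xᵀv: Σt·v = 618, Σv = 97.
Δ = 184·7 − 24² = 712.
p = (618·7 − 24·97)/712 = 999/356; q = (184·97 − 24·618)/712 = 377/89.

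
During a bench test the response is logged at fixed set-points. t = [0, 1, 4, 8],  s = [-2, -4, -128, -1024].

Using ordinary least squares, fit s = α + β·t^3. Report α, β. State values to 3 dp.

α = -1.453, β = -1.997

Compute the Gram sums: Σ1 = 4, Σt^3 = 577, Σt^3·t^3 = 266241.
Right-hand side: Σs = -1158, Σt^3·s = -532484.
MᵀM·[α, β]ᵀ = Mᵀs becomes [[4, 577]; [577, 266241]]·[α, β]ᵀ = [-1158, -532484]ᵀ.
Determinant 4·266241 − 577² = 732035.
α = ((-1158)·266241 − 577·(-532484))/732035 = -212762/146407; β = (4·(-532484) − 577·(-1158))/732035 = -292354/146407.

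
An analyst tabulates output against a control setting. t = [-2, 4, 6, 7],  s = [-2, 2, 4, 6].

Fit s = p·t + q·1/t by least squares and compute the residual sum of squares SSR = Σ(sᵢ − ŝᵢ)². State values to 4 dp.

Compute the Gram sums: Σt·t = 105, Σt·1/t = 4, Σ1/t·1/t = 2545/7056.
Right-hand side: Σt·s = 78, Σ1/t·s = 127/42.
Normal equations: [[105, 4]; [4, 2545/7056]]·[p, q]ᵀ = [78, 127/42]ᵀ.
Determinant 105·(2545/7056) − 4² = 7349/336.
p = (78·(2545/7056) − 4·(127/42))/(7349/336) = 37722/51443; q = (105·(127/42) − 4·78)/(7349/336) = 1848/7349.
Residuals: -20974/51443, -51236/51443, -22716/51443, 6108/7349; SSR = 105148/51443.

SSR = 2.0440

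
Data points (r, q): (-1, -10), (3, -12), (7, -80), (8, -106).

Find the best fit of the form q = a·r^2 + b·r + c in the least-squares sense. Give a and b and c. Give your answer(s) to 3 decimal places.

With design matrix A, AᵀA = [[6579, 881, 123]; [881, 123, 17]; [123, 17, 4]] and Aᵀq = [-10822, -1434, -208]ᵀ.
Row-reducing yields a = -13791/6796, b = 23701/6796, c = -7512/1699.

a = -2.029, b = 3.487, c = -4.421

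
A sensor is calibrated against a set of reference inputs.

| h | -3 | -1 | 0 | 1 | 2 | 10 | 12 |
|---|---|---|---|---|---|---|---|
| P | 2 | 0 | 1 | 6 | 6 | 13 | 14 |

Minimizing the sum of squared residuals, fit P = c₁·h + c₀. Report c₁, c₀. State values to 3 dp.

Compute the Gram sums: Σh·h = 259, Σh = 21, Σ1 = 7.
Moment sums: Σh·P = 310, ΣP = 42.
XᵀX·[c₁, c₀]ᵀ = XᵀP becomes [[259, 21]; [21, 7]]·[c₁, c₀]ᵀ = [310, 42]ᵀ.
Eliminating c₀: 7·(row 1) − 21·(row 2) gives 1372·c₁ = 7·310 − 21·42 = 1288, so c₁ = 46/49.
Then c₀ = (42 − 21·(46/49))/7 = 156/49.

c₁ = 0.939, c₀ = 3.184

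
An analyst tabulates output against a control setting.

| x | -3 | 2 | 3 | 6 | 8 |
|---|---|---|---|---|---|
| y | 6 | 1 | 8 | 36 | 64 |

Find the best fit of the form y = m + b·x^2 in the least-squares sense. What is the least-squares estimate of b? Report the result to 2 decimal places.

From the data, Σ1 = 5, Σx^2 = 122, Σx^2·x^2 = 5570.
Moment sums: Σy = 115, Σx^2·y = 5522.
Normal equations: [[5, 122]; [122, 5570]]·[m, b]ᵀ = [115, 5522]ᵀ.
Δ = 5·5570 − 122² = 12966.
m = (115·5570 − 122·5522)/12966 = -16567/6483; b = (5·5522 − 122·115)/12966 = 6790/6483.

b = 1.05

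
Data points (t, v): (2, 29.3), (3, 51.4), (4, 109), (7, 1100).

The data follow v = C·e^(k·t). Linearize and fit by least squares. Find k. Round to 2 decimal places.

k = 0.74

Taking logs, ln v = k·t + ln C, so regress ln v on t.
Σt = 16.0000, Σ(t)² = 78.0000, Σln v = 19.0116, Σt·ln v = 86.3609.
Equations: 78.0000·k + 16.0000·ln C = 86.3609;  16.0000·k + 4·ln C = 19.0116.
Δ = 78.0000·4 − (16.0000)² = 56.0000; k = (86.3609·4 − 16.0000·19.0116)/56.0000 = 0.73674, ln C = (78.0000·19.0116 − 16.0000·86.3609)/56.0000 = 1.80594.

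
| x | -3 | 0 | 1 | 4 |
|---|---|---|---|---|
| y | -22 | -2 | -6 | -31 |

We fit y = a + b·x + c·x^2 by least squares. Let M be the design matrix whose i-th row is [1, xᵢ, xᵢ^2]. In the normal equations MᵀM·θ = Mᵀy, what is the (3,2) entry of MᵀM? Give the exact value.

Row 3 ↔ basis x^2, column 2 ↔ basis x, so (MᵀM)_{3,2} = Σᵢ (x^2)·(x) = (9)·(-3) + (0)·(0) + (1)·(1) + (16)·(4) = 38.

38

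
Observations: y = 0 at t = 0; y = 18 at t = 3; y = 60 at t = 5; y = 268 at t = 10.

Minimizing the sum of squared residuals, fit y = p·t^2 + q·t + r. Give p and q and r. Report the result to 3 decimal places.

p = 2.964, q = -2.835, r = -0.037

Entries of XᵀX: Σt^2·t^2 = 10706, Σt^2·t = 1152, Σt^2 = 134, Σt·t = 134, Σt = 18, Σ1 = 4.
For Xᵀy: Σt^2·y = 28462, Σt·y = 3034, Σy = 346.
Normal equations: [[10706, 1152, 134]; [1152, 134, 18]; [134, 18, 4]]·[p, q, r]ᵀ = [28462, 3034, 346]ᵀ.
Solving the 3×3 system (Gaussian elimination) gives p = 8329/2810, q = -7967/2810, r = -21/562.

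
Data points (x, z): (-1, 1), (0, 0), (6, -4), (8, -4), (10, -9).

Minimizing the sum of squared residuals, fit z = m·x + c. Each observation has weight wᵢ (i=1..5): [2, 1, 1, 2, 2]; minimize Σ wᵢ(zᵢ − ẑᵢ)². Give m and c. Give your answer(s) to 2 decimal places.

m = -0.78, c = 0.42

MᵀWM·[m, c]ᵀ = MᵀWz reads: 366·m + 40·c = -270;  40·m + 8·c = -28.
(Σwᵢ·x·x = 366, Σwᵢ·x = 40, Σwᵢ·1 = 8, Σwᵢ·x·z = -270, Σwᵢ·z = -28.)
Eliminating c: 8·(row 1) − 40·(row 2) gives 1328·m = 8·(-270) − 40·(-28) = -1040, so m = -65/83.
Then c = ((-28) − 40·(-65/83))/8 = 69/166.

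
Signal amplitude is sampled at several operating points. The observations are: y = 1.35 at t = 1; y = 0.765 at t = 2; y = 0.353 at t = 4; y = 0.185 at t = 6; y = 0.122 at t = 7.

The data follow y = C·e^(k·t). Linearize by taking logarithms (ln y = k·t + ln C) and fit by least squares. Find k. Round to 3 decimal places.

k = -0.387

With ln yᵢ as the transformed response and tᵢ as the regressor:
XᵀX = [[106.0000, 20.0000]; [20.0000, 5]], rhs = [-29.2513, -4.8002]ᵀ  (here Σt = 20.0000, Σ(t)² = 106.0000, Σln y = -4.8002, Σt·ln y = -29.2513).
Slope k = (n·Σt·ln y − Σt·Σln y)/(n·Σ(t)² − (Σt)²) = (5·-29.2513 − 20.0000·-4.8002)/130.0000 = -0.38656; ln C = (Σln y − k·Σt)/n = 0.58620.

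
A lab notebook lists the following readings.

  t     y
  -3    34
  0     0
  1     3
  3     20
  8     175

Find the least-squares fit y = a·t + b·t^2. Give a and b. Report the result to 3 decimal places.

a = -2.214, b = 3.011

Setting ∂/∂a … = 0 gives: 83·a + 513·b = 1361;  513·a + 4259·b = 11689.
(Σt·t = 83, Σt·t^2 = 513, Σt^2·t^2 = 4259, Σt·y = 1361, Σt^2·y = 11689.)
Determinant 83·4259 − 513² = 90328.
a = (1361·4259 − 513·11689)/90328 = -99979/45164; b = (83·11689 − 513·1361)/90328 = 135997/45164.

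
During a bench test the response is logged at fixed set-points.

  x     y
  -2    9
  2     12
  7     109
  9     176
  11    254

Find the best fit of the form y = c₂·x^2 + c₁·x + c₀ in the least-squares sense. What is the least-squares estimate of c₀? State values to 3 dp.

c₀ = 3.083

The normal equations are: 23635·c₂ + 2403·c₁ + 259·c₀ = 50415;  2403·c₂ + 259·c₁ + 27·c₀ = 5147;  259·c₂ + 27·c₁ + 5·c₀ = 560.
Row-reducing yields c₂ = 45458/23117, c₁ = 60413/46234, c₀ = 142529/46234.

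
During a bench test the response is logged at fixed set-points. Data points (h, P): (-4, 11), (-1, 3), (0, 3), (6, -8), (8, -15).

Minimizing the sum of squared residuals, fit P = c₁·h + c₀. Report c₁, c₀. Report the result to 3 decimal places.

c₁ = -2.026, c₀ = 2.446

Normal-equation sums: Σh·h = 117, Σh = 9, Σ1 = 5.
And Σh·P = -215, ΣP = -6.
det = 117·5 − 9² = 504.
c₁ = ((-215)·5 − 9·(-6))/504 = -1021/504; c₀ = (117·(-6) − 9·(-215))/504 = 137/56.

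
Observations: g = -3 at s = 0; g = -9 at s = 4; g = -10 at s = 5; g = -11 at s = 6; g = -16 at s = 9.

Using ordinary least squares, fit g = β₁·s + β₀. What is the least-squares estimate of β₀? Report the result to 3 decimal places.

With design matrix M, MᵀM = [[158, 24]; [24, 5]] and Mᵀg = [-296, -49]ᵀ.
Δ = 158·5 − 24² = 214.
β₁ = ((-296)·5 − 24·(-49))/214 = -152/107; β₀ = (158·(-49) − 24·(-296))/214 = -319/107.

β₀ = -2.981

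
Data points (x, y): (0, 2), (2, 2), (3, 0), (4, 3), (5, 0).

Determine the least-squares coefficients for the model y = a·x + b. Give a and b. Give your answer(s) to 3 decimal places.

a = -0.243, b = 2.081

Normal-equation sums: Σx·x = 54, Σx = 14, Σ1 = 5.
For Aᵀy: Σx·y = 16, Σy = 7.
Normal equations: [[54, 14]; [14, 5]]·[a, b]ᵀ = [16, 7]ᵀ.
Δ = 54·5 − 14² = 74.
a = (16·5 − 14·7)/74 = -9/37; b = (54·7 − 14·16)/74 = 77/37.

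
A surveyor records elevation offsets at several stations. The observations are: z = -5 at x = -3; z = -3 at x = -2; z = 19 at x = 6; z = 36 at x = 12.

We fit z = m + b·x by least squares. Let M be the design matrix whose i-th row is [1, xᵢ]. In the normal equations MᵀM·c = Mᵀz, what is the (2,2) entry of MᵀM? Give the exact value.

Row 2 ↔ basis x, column 2 ↔ basis x, so (MᵀM)_{2,2} = Σᵢ (x)·(x) = (-3)·(-3) + (-2)·(-2) + (6)·(6) + (12)·(12) = 193.

193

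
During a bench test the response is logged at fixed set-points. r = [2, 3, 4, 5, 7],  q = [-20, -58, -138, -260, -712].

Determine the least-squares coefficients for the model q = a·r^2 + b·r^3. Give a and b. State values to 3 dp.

a = -0.461, b = -2.008

The normal equations are: 3379·a + 21231·b = -44198;  21231·a + 138163·b = -287274.
Eliminating b: 138163·(row 1) − 21231·(row 2) gives 16097416·a = 138163·(-44198) − 21231·(-287274) = -7413980, so a = -1853495/4024354.
Then b = ((-287274) − 21231·(-1853495/4024354))/138163 = -8082777/4024354.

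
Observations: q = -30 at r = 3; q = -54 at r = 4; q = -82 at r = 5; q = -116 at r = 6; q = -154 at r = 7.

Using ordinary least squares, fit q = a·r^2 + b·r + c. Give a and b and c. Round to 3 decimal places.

a = -2.429, b = -6.714, c = 11.943

Setting ∂/∂a … = 0 gives: 4659·a + 775·b + 135·c = -14906;  775·a + 135·b + 25·c = -2490;  135·a + 25·b + 5·c = -436.
Solving the 3×3 system (Gaussian elimination) gives a = -17/7, b = -47/7, c = 418/35.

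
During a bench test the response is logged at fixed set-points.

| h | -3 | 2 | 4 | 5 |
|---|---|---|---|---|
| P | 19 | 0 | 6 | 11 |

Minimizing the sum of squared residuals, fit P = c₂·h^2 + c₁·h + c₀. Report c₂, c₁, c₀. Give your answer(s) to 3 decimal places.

Normal-equation sums: Σh^2·h^2 = 978, Σh^2·h = 170, Σh^2 = 54, Σh·h = 54, Σh = 8, Σ1 = 4.
For MᵀP: Σh^2·P = 542, Σh·P = 22, ΣP = 36.
Normal equations: [[978, 170, 54]; [170, 54, 8]; [54, 8, 4]]·[c₂, c₁, c₀]ᵀ = [542, 22, 36]ᵀ.
Solving the 3×3 system (Gaussian elimination) gives c₂ = 2614/2809, c₁ = -7961/2809, c₀ = 5914/2809.

c₂ = 0.931, c₁ = -2.834, c₀ = 2.105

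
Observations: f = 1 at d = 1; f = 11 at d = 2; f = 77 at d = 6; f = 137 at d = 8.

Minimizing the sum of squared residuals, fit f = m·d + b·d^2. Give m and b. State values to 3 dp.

m = 0.544, b = 2.068

The normal equations are: 105·m + 737·b = 1581;  737·m + 5409·b = 11585.
(Σd·d = 105, Σd·d^2 = 737, Σd^2·d^2 = 5409, Σd·f = 1581, Σd^2·f = 11585.)
Determinant 105·5409 − 737² = 24776.
m = (1581·5409 − 737·11585)/24776 = 3371/6194; b = (105·11585 − 737·1581)/24776 = 12807/6194.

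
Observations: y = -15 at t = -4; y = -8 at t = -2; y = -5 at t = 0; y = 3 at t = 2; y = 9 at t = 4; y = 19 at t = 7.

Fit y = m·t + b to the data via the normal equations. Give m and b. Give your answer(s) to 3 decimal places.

AᵀA·[m, b]ᵀ = Aᵀy reads: 89·m + 7·b = 251;  7·m + 6·b = 3.
(Σt·t = 89, Σt = 7, Σ1 = 6, Σt·y = 251, Σy = 3.)
Determinant 89·6 − 7² = 485.
m = (251·6 − 7·3)/485 = 297/97; b = (89·3 − 7·251)/485 = -298/97.

m = 3.062, b = -3.072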